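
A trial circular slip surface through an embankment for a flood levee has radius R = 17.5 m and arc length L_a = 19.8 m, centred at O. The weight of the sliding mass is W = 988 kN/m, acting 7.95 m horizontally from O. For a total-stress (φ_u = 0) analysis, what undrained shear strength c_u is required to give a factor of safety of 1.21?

FS = c_u·L_a·R / (W·d), so c_u = FS·W·d / (L_a·R).
c_u = 1.21·988·7.95 / (19.80·17.5) = 9504.1 / 346.50 = 27.43 kPa

c_u = 27.4 kPa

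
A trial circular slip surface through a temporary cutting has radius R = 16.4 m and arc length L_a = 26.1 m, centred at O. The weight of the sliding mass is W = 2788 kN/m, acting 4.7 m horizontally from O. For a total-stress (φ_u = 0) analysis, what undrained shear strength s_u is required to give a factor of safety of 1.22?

s_u = 37.3 kPa

FS = s_u·L_a·R / (W·d), so s_u = FS·W·d / (L_a·R).
s_u = 1.22·2788·4.7 / (26.10·16.4) = 15986.4 / 428.04 = 37.35 kPa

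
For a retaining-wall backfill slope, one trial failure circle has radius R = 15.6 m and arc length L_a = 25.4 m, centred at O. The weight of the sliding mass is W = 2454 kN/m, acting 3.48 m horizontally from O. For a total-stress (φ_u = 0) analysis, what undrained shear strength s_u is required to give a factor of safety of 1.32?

s_u = 28.4 kPa

FS = s_u·L_a·R / (W·d), so s_u = FS·W·d / (L_a·R).
s_u = 1.32·2454·3.48 / (25.40·15.6) = 11272.7 / 396.24 = 28.45 kPa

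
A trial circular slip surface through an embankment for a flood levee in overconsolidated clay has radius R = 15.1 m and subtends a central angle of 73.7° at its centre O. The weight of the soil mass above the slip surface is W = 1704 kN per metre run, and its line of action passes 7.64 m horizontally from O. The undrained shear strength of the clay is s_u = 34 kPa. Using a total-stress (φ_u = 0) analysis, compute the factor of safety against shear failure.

FS = 0.77

Taking moments about the centre O, the resisting moment is provided by the undrained shear strength acting along the arc:
Arc length L_a = R·θ = 15.1·(73.7°·π/180) = 15.1·1.2863 = 19.42 m
M_R = s_u·L_a·R = 34·19.42·15.1 = 9971.9 kN·m/m
M_D = W·d = 1704·7.64 = 13018.6 kN·m/m
FS = M_R / M_D = 9971.9 / 13018.6 = 0.766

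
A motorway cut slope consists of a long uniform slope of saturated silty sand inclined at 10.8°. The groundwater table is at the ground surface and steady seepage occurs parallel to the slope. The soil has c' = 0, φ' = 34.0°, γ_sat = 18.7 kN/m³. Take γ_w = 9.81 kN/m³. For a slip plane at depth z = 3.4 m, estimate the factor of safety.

FS = 1.68

With seepage parallel to the slope and the water table at the surface, the effective normal stress on the slip plane uses the buoyant unit weight γ' = γ_sat − γ_w while the driving shear stress uses γ_sat:
FS = [c' + γ' z cos²β tanφ'] / [γ_sat z sinβ cosβ]
(For c' = 0 this reduces to FS = (γ'/γ_sat)·tanφ'/tanβ.)
γ' = 18.7 − 9.81 = 8.89 kN/m³
Numerator = 0.0 + 8.89·3.4·cos²10.8°·tan34.0° = 0.0 + 8.89·3.4·0.9649·0.6745 = 19.672 kPa
Denominator = 18.7·3.4·sin10.8°·cos10.8° = 18.7·3.4·0.1874·0.9823 = 11.703 kPa
FS = 19.672 / 11.703 = 1.681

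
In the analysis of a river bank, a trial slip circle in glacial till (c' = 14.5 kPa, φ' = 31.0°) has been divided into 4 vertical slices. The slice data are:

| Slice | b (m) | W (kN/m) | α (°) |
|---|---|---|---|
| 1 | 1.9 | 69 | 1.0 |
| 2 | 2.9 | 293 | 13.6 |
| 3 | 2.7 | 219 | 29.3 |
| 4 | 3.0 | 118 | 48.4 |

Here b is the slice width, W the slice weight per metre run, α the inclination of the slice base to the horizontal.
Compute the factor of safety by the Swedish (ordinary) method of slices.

Ordinary method of slices: FS = Σ[c'·Δl_i + (W_i cosα_i)·tanφ'] / Σ W_i sinα_i, with Δl_i = b_i / cosα_i.
Slice 1: Δl = 1.9/cos1.0° = 1.900 m; N'_1 = 69·cos1.0° = 69.0; c'Δl = 27.55; W sinα = 1.2
Slice 2: Δl = 2.9/cos13.6° = 2.984 m; N'_2 = 293·cos13.6° = 284.8; c'Δl = 43.26; W sinα = 68.9
Slice 3: Δl = 2.7/cos29.3° = 3.096 m; N'_3 = 219·cos29.3° = 191.0; c'Δl = 44.89; W sinα = 107.2
Slice 4: Δl = 3.0/cos48.4° = 4.519 m; N'_4 = 118·cos48.4° = 78.3; c'Δl = 65.52; W sinα = 88.2
Σc'Δl = 181.2 kN/m; ΣN' = 623.1 kN/m; ΣW sinα = 265.5 kN/m
Resisting = 181.2 + 623.1·tan31.0° = 181.2 + 374.4 = 555.6 kN/m
FS = 555.6 / 265.5 = 2.093

FS = 2.09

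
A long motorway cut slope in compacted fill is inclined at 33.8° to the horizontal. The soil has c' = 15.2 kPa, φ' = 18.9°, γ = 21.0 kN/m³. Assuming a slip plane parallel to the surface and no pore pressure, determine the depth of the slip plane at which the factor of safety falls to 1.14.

z = 2.49 m

Setting FS = 1.14 in FS = [c' + γz cos²β tanφ'] / [γz sinβ cosβ] and solving for z:
z = c' / [γ cosβ (FS·sinβ − cosβ·tanφ')]
  = 15.2 / [21.0·cos33.8°·(1.14·sin33.8° − cos33.8°·tan18.9°)]
  = 15.2 / [21.0·0.8310·(1.14·0.5563 − 0.8310·0.3424)]
  = 15.2 / 6.1019 = 2.491 m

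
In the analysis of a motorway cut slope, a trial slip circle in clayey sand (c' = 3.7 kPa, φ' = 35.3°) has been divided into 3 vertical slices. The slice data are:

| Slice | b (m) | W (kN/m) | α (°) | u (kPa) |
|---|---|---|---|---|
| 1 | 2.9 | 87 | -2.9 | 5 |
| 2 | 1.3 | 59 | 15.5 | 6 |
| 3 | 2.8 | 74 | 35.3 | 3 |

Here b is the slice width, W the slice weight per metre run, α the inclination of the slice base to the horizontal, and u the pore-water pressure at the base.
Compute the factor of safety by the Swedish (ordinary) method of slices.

FS = 2.77

Ordinary method of slices: FS = Σ[c'·Δl_i + (W_i cosα_i − u_i·Δl_i)·tanφ'] / Σ W_i sinα_i, with Δl_i = b_i / cosα_i.
Slice 1: Δl = 2.9/cos(-2.9°) = 2.904 m; N'_1 = 87·cos(-2.9°) − 5·2.904 = 72.4; c'Δl = 10.74; W sinα = -4.4
Slice 2: Δl = 1.3/cos15.5° = 1.349 m; N'_2 = 59·cos15.5° − 6·1.349 = 48.8; c'Δl = 4.99; W sinα = 15.8
Slice 3: Δl = 2.8/cos35.3° = 3.431 m; N'_3 = 74·cos35.3° − 3·3.431 = 50.1; c'Δl = 12.69; W sinα = 42.8
Σc'Δl = 28.4 kN/m; ΣN' = 171.2 kN/m; ΣW sinα = 54.1 kN/m
Resisting = 28.4 + 171.2·tan35.3° = 28.4 + 121.2 = 149.7 kN/m
FS = 149.7 / 54.1 = 2.765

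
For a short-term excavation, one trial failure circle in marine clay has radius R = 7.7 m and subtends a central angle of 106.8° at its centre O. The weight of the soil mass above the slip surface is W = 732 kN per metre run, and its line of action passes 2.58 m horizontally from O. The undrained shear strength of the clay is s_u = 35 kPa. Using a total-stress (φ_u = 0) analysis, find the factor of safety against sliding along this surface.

FS = 2.05

Taking moments about the centre O, the resisting moment is provided by the undrained shear strength acting along the arc:
Arc length L_a = R·θ = 7.7·(106.8°·π/180) = 7.7·1.8640 = 14.35 m
M_R = s_u·L_a·R = 35·14.35·7.7 = 3868.1 kN·m/m
M_D = W·d = 732·2.58 = 1888.6 kN·m/m
FS = M_R / M_D = 3868.1 / 1888.6 = 2.048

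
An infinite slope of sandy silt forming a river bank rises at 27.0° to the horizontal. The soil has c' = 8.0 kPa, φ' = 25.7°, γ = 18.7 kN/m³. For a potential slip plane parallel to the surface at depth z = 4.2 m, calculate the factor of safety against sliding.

FS = 1.20

For an infinite slope with a slip plane parallel to the surface (no pore pressure): FS = [c' + γz cos²β tanφ'] / [γz sinβ cosβ].
γz = 18.7·4.2 = 78.54 kN/m²
Numerator = 8.0 + 78.54·cos²27.0°·tan25.7° = 8.0 + 78.54·0.7939·0.4813 = 38.008 kPa
Denominator = 78.54·sin27.0°·cos27.0° = 78.54·0.4540·0.8910 = 31.770 kPa
FS = 38.008 / 31.770 = 1.196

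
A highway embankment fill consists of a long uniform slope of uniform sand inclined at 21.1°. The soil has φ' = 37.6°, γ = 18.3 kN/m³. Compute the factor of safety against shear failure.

For a dry cohesionless infinite slope the factor of safety is FS = tanφ' / tanβ.
FS = tan37.6° / tan21.1° = 0.7701 / 0.3859 = 1.996

FS = 2.00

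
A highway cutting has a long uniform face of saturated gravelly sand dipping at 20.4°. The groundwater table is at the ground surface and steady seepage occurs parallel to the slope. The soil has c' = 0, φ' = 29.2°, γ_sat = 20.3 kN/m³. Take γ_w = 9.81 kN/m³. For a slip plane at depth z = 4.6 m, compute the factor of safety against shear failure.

With seepage parallel to the slope and the water table at the surface, the effective normal stress on the slip plane uses the buoyant unit weight γ' = γ_sat − γ_w while the driving shear stress uses γ_sat:
FS = [c' + γ' z cos²β tanφ'] / [γ_sat z sinβ cosβ]
(For c' = 0 this reduces to FS = (γ'/γ_sat)·tanφ'/tanβ.)
γ' = 20.3 − 9.81 = 10.49 kN/m³
Numerator = 0.0 + 10.49·4.6·cos²20.4°·tan29.2° = 0.0 + 10.49·4.6·0.8785·0.5589 = 23.692 kPa
Denominator = 20.3·4.6·sin20.4°·cos20.4° = 20.3·4.6·0.3486·0.9373 = 30.508 kPa
FS = 23.692 / 30.508 = 0.777

FS = 0.78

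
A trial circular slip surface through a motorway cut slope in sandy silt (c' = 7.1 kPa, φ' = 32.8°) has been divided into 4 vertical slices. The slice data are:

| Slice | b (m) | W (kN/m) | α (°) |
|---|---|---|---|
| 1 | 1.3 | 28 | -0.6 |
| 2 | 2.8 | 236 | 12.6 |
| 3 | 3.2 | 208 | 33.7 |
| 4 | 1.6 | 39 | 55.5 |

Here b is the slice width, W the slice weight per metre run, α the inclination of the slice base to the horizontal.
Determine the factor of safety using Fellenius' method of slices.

Ordinary method of slices: FS = Σ[c'·Δl_i + (W_i cosα_i)·tanφ'] / Σ W_i sinα_i, with Δl_i = b_i / cosα_i.
Slice 1: Δl = 1.3/cos(-0.6°) = 1.300 m; N'_1 = 28·cos(-0.6°) = 28.0; c'Δl = 9.23; W sinα = -0.3
Slice 2: Δl = 2.8/cos12.6° = 2.869 m; N'_2 = 236·cos12.6° = 230.3; c'Δl = 20.37; W sinα = 51.5
Slice 3: Δl = 3.2/cos33.7° = 3.846 m; N'_3 = 208·cos33.7° = 173.0; c'Δl = 27.31; W sinα = 115.4
Slice 4: Δl = 1.6/cos55.5° = 2.825 m; N'_4 = 39·cos55.5° = 22.1; c'Δl = 20.06; W sinα = 32.1
Σc'Δl = 77.0 kN/m; ΣN' = 453.5 kN/m; ΣW sinα = 198.7 kN/m
Resisting = 77.0 + 453.5·tan32.8° = 77.0 + 292.2 = 369.2 kN/m
FS = 369.2 / 198.7 = 1.858

FS = 1.86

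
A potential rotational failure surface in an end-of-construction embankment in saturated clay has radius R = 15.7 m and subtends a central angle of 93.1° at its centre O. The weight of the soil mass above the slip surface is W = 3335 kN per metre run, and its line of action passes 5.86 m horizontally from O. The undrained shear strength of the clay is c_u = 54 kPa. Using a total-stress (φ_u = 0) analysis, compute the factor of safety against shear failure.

FS = 1.11

Taking moments about the centre O, the resisting moment is provided by the undrained shear strength acting along the arc:
Arc length L_a = R·θ = 15.7·(93.1°·π/180) = 15.7·1.6249 = 25.51 m
M_R = c_u·L_a·R = 54·25.51·15.7 = 21628.2 kN·m/m
M_D = W·d = 3335·5.86 = 19543.1 kN·m/m
FS = M_R / M_D = 21628.2 / 19543.1 = 1.107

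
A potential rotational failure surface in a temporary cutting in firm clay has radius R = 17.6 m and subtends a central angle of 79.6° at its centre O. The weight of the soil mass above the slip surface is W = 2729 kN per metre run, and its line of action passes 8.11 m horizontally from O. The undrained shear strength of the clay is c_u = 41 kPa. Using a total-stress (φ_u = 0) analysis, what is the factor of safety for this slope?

Taking moments about the centre O, the resisting moment is provided by the undrained shear strength acting along the arc:
Arc length L_a = R·θ = 17.6·(79.6°·π/180) = 17.6·1.3893 = 24.45 m
M_R = c_u·L_a·R = 41·24.45·17.6 = 17644.1 kN·m/m
M_D = W·d = 2729·8.11 = 22132.2 kN·m/m
FS = M_R / M_D = 17644.1 / 22132.2 = 0.797

FS = 0.80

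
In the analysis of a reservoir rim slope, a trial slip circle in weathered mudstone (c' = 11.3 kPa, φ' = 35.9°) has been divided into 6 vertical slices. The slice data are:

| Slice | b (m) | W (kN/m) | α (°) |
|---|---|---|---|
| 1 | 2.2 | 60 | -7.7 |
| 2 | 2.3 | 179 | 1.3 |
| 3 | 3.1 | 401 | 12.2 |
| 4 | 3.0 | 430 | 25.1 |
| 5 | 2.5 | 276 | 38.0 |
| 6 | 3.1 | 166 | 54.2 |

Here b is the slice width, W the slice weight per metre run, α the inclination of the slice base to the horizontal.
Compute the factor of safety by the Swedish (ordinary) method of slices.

FS = 2.09

Ordinary method of slices: FS = Σ[c'·Δl_i + (W_i cosα_i)·tanφ'] / Σ W_i sinα_i, with Δl_i = b_i / cosα_i.
Slice 1: Δl = 2.2/cos(-7.7°) = 2.220 m; N'_1 = 60·cos(-7.7°) = 59.5; c'Δl = 25.09; W sinα = -8.0
Slice 2: Δl = 2.3/cos1.3° = 2.301 m; N'_2 = 179·cos1.3° = 179.0; c'Δl = 26.00; W sinα = 4.1
Slice 3: Δl = 3.1/cos12.2° = 3.172 m; N'_3 = 401·cos12.2° = 391.9; c'Δl = 35.84; W sinα = 84.7
Slice 4: Δl = 3.0/cos25.1° = 3.313 m; N'_4 = 430·cos25.1° = 389.4; c'Δl = 37.44; W sinα = 182.4
Slice 5: Δl = 2.5/cos38.0° = 3.173 m; N'_5 = 276·cos38.0° = 217.5; c'Δl = 35.85; W sinα = 169.9
Slice 6: Δl = 3.1/cos54.2° = 5.300 m; N'_6 = 166·cos54.2° = 97.1; c'Δl = 59.88; W sinα = 134.6
Σc'Δl = 220.1 kN/m; ΣN' = 1334.3 kN/m; ΣW sinα = 567.7 kN/m
Resisting = 220.1 + 1334.3·tan35.9° = 220.1 + 965.9 = 1186.0 kN/m
FS = 1186.0 / 567.7 = 2.089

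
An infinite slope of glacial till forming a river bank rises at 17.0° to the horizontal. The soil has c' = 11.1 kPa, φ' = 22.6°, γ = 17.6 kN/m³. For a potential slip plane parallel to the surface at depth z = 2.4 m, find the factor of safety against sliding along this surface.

For an infinite slope with a slip plane parallel to the surface (no pore pressure): FS = [c' + γz cos²β tanφ'] / [γz sinβ cosβ].
γz = 17.6·2.4 = 42.24 kN/m²
Numerator = 11.1 + 42.24·cos²17.0°·tan22.6° = 11.1 + 42.24·0.9145·0.4163 = 27.180 kPa
Denominator = 42.24·sin17.0°·cos17.0° = 42.24·0.2924·0.9563 = 11.810 kPa
FS = 27.180 / 11.810 = 2.301

FS = 2.30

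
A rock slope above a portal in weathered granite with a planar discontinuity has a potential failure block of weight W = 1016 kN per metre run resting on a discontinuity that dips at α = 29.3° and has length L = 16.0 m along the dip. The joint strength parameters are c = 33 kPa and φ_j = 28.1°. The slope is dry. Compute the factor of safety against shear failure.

Resolving the block weight along and normal to the plane and applying the Mohr–Coulomb strength on the joint:
N' = W cosα = 1016·cos29.3° = 886.0 kN/m
Driving force T = W sinα = 1016·sin29.3° = 497.2 kN/m
Resisting force R = c·L + N'·tanφ_j = 33·16.0 + 886.0·tan28.1° = 528.0 + 473.1 = 1001.1 kN/m
FS = R / T = 1001.1 / 497.2 = 2.013

FS = 2.01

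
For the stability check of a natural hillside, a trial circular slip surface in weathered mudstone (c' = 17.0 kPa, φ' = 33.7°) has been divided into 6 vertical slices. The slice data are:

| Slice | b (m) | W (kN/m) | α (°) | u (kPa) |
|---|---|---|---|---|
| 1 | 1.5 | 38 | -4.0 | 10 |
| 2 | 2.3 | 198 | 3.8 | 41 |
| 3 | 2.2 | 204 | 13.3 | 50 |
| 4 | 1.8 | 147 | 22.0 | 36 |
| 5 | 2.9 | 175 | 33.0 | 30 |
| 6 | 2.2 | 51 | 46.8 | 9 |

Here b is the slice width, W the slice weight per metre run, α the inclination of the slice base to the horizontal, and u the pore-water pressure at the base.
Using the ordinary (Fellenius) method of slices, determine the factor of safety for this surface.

Ordinary method of slices: FS = Σ[c'·Δl_i + (W_i cosα_i − u_i·Δl_i)·tanφ'] / Σ W_i sinα_i, with Δl_i = b_i / cosα_i.
Slice 1: Δl = 1.5/cos(-4.0°) = 1.504 m; N'_1 = 38·cos(-4.0°) − 10·1.504 = 22.9; c'Δl = 25.56; W sinα = -2.7
Slice 2: Δl = 2.3/cos3.8° = 2.305 m; N'_2 = 198·cos3.8° − 41·2.305 = 103.1; c'Δl = 39.19; W sinα = 13.1
Slice 3: Δl = 2.2/cos13.3° = 2.261 m; N'_3 = 204·cos13.3° − 50·2.261 = 85.5; c'Δl = 38.43; W sinα = 46.9
Slice 4: Δl = 1.8/cos22.0° = 1.941 m; N'_4 = 147·cos22.0° − 36·1.941 = 66.4; c'Δl = 33.00; W sinα = 55.1
Slice 5: Δl = 2.9/cos33.0° = 3.458 m; N'_5 = 175·cos33.0° − 30·3.458 = 43.0; c'Δl = 58.78; W sinα = 95.3
Slice 6: Δl = 2.2/cos46.8° = 3.214 m; N'_6 = 51·cos46.8° − 9·3.214 = 6.0; c'Δl = 54.63; W sinα = 37.2
Σc'Δl = 249.6 kN/m; ΣN' = 326.9 kN/m; ΣW sinα = 245.0 kN/m
Resisting = 249.6 + 326.9·tan33.7° = 249.6 + 218.0 = 467.6 kN/m
FS = 467.6 / 245.0 = 1.909

FS = 1.91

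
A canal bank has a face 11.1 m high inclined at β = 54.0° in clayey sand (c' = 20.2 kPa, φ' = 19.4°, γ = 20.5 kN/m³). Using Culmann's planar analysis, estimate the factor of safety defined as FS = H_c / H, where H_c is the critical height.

FS = 1.53

H_c = (4c'/γ) · sinβ cosφ' / [1 − cos(β − φ')]
    = (4·20.2/20.5) · sin54.0°·cos19.4° / [1 − cos34.6°]
    = 3.941 · 0.7631 / 0.1769 = 17.01 m
FS = H_c / H = 17.01 / 11.1 = 1.532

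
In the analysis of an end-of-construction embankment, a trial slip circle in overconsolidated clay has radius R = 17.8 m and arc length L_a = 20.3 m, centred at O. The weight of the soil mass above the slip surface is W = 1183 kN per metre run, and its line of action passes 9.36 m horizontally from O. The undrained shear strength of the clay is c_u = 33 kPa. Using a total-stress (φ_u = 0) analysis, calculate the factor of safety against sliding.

Taking moments about the centre O, the resisting moment is provided by the undrained shear strength acting along the arc:
M_R = c_u·L_a·R = 33·20.30·17.8 = 11924.2 kN·m/m
M_D = W·d = 1183·9.36 = 11072.9 kN·m/m
FS = M_R / M_D = 11924.2 / 11072.9 = 1.077

FS = 1.08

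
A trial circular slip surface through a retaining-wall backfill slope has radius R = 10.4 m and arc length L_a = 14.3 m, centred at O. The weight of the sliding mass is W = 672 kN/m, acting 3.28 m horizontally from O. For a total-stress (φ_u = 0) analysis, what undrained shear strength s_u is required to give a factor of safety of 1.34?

s_u = 19.9 kPa

FS = s_u·L_a·R / (W·d), so s_u = FS·W·d / (L_a·R).
s_u = 1.34·672·3.28 / (14.30·10.4) = 2953.6 / 148.72 = 19.86 kPa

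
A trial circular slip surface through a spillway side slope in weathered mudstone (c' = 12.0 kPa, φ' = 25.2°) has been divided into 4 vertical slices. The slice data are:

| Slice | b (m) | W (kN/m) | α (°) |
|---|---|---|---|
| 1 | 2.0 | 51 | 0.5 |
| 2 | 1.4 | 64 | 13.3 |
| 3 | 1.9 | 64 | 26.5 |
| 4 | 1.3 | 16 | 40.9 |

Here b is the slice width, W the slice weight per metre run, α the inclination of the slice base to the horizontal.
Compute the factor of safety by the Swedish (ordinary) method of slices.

FS = 3.20

Ordinary method of slices: FS = Σ[c'·Δl_i + (W_i cosα_i)·tanφ'] / Σ W_i sinα_i, with Δl_i = b_i / cosα_i.
Slice 1: Δl = 2.0/cos0.5° = 2.000 m; N'_1 = 51·cos0.5° = 51.0; c'Δl = 24.00; W sinα = 0.4
Slice 2: Δl = 1.4/cos13.3° = 1.439 m; N'_2 = 64·cos13.3° = 62.3; c'Δl = 17.26; W sinα = 14.7
Slice 3: Δl = 1.9/cos26.5° = 2.123 m; N'_3 = 64·cos26.5° = 57.3; c'Δl = 25.48; W sinα = 28.6
Slice 4: Δl = 1.3/cos40.9° = 1.720 m; N'_4 = 16·cos40.9° = 12.1; c'Δl = 20.64; W sinα = 10.5
Σc'Δl = 87.4 kN/m; ΣN' = 182.7 kN/m; ΣW sinα = 54.2 kN/m
Resisting = 87.4 + 182.7·tan25.2° = 87.4 + 85.9 = 173.3 kN/m
FS = 173.3 / 54.2 = 3.198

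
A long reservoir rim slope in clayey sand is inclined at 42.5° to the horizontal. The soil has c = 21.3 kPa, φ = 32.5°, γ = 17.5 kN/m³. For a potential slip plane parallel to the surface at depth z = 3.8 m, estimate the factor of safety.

FS = 1.34

For an infinite slope with a slip plane parallel to the surface (no pore pressure): FS = [c + γz cos²β tanφ] / [γz sinβ cosβ].
γz = 17.5·3.8 = 66.50 kN/m²
Numerator = 21.3 + 66.50·cos²42.5°·tan32.5° = 21.3 + 66.50·0.5436·0.6371 = 44.329 kPa
Denominator = 66.50·sin42.5°·cos42.5° = 66.50·0.6756·0.7373 = 33.123 kPa
FS = 44.329 / 33.123 = 1.338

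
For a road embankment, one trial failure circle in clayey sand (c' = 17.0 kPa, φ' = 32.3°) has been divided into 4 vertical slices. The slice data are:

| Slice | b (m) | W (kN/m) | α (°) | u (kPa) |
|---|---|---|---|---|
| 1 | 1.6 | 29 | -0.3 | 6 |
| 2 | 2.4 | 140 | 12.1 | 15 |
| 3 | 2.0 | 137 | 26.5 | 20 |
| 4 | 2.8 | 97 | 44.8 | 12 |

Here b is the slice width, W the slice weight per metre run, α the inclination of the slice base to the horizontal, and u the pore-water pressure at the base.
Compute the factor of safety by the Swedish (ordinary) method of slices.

Ordinary method of slices: FS = Σ[c'·Δl_i + (W_i cosα_i − u_i·Δl_i)·tanφ'] / Σ W_i sinα_i, with Δl_i = b_i / cosα_i.
Slice 1: Δl = 1.6/cos(-0.3°) = 1.600 m; N'_1 = 29·cos(-0.3°) − 6·1.600 = 19.4; c'Δl = 27.20; W sinα = -0.2
Slice 2: Δl = 2.4/cos12.1° = 2.455 m; N'_2 = 140·cos12.1° − 15·2.455 = 100.1; c'Δl = 41.73; W sinα = 29.3
Slice 3: Δl = 2.0/cos26.5° = 2.235 m; N'_3 = 137·cos26.5° − 20·2.235 = 77.9; c'Δl = 37.99; W sinα = 61.1
Slice 4: Δl = 2.8/cos44.8° = 3.946 m; N'_4 = 97·cos44.8° − 12·3.946 = 21.5; c'Δl = 67.08; W sinα = 68.3
Σc'Δl = 174.0 kN/m; ΣN' = 218.9 kN/m; ΣW sinα = 158.7 kN/m
Resisting = 174.0 + 218.9·tan32.3° = 174.0 + 138.4 = 312.4 kN/m
FS = 312.4 / 158.7 = 1.969

FS = 1.97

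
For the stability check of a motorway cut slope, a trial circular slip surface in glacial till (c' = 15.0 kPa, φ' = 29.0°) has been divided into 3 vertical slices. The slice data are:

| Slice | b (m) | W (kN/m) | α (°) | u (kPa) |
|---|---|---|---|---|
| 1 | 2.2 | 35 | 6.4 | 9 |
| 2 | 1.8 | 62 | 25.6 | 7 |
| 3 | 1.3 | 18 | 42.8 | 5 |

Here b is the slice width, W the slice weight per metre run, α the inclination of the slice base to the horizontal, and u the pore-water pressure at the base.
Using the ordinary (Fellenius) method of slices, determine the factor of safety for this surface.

FS = 2.88

Ordinary method of slices: FS = Σ[c'·Δl_i + (W_i cosα_i − u_i·Δl_i)·tanφ'] / Σ W_i sinα_i, with Δl_i = b_i / cosα_i.
Slice 1: Δl = 2.2/cos6.4° = 2.214 m; N'_1 = 35·cos6.4° − 9·2.214 = 14.9; c'Δl = 33.21; W sinα = 3.9
Slice 2: Δl = 1.8/cos25.6° = 1.996 m; N'_2 = 62·cos25.6° − 7·1.996 = 41.9; c'Δl = 29.94; W sinα = 26.8
Slice 3: Δl = 1.3/cos42.8° = 1.772 m; N'_3 = 18·cos42.8° − 5·1.772 = 4.3; c'Δl = 26.58; W sinα = 12.2
Σc'Δl = 89.7 kN/m; ΣN' = 61.1 kN/m; ΣW sinα = 42.9 kN/m
Resisting = 89.7 + 61.1·tan29.0° = 89.7 + 33.9 = 123.6 kN/m
FS = 123.6 / 42.9 = 2.880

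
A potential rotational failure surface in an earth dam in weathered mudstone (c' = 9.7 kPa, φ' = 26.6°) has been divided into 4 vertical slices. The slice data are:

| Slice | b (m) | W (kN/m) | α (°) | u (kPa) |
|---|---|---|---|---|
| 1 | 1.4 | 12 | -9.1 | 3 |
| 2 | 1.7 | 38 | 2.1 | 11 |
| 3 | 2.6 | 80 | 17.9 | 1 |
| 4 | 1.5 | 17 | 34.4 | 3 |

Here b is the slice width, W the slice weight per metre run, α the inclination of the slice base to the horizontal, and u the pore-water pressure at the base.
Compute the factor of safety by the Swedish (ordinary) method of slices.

FS = 3.83

Ordinary method of slices: FS = Σ[c'·Δl_i + (W_i cosα_i − u_i·Δl_i)·tanφ'] / Σ W_i sinα_i, with Δl_i = b_i / cosα_i.
Slice 1: Δl = 1.4/cos(-9.1°) = 1.418 m; N'_1 = 12·cos(-9.1°) − 3·1.418 = 7.6; c'Δl = 13.75; W sinα = -1.9
Slice 2: Δl = 1.7/cos2.1° = 1.701 m; N'_2 = 38·cos2.1° − 11·1.701 = 19.3; c'Δl = 16.50; W sinα = 1.4
Slice 3: Δl = 2.6/cos17.9° = 2.732 m; N'_3 = 80·cos17.9° − 1·2.732 = 73.4; c'Δl = 26.50; W sinα = 24.6
Slice 4: Δl = 1.5/cos34.4° = 1.818 m; N'_4 = 17·cos34.4° − 3·1.818 = 8.6; c'Δl = 17.63; W sinα = 9.6
Σc'Δl = 74.4 kN/m; ΣN' = 108.8 kN/m; ΣW sinα = 33.7 kN/m
Resisting = 74.4 + 108.8·tan26.6° = 74.4 + 54.5 = 128.9 kN/m
FS = 128.9 / 33.7 = 3.826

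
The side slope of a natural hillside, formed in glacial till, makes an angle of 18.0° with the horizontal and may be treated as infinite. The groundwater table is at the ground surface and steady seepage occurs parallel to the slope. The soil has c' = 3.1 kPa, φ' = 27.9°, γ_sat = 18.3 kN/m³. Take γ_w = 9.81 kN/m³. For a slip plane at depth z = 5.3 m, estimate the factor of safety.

With seepage parallel to the slope and the water table at the surface, the effective normal stress on the slip plane uses the buoyant unit weight γ' = γ_sat − γ_w while the driving shear stress uses γ_sat:
FS = [c' + γ' z cos²β tanφ'] / [γ_sat z sinβ cosβ]
γ' = 18.3 − 9.81 = 8.49 kN/m³
Numerator = 3.1 + 8.49·5.3·cos²18.0°·tan27.9° = 3.1 + 8.49·5.3·0.9045·0.5295 = 24.650 kPa
Denominator = 18.3·5.3·sin18.0°·cos18.0° = 18.3·5.3·0.3090·0.9511 = 28.505 kPa
FS = 24.650 / 28.505 = 0.865

FS = 0.86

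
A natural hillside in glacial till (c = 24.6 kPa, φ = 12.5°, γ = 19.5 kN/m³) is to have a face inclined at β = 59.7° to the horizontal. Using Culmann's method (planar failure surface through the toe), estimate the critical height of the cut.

Culmann's analysis gives the critical failure plane at α_cr = (β + φ)/2 = (59.7 + 12.5)/2 = 36.1°, and the critical height
H_c = (4c/γ) · sinβ cosφ / [1 − cos(β − φ)]
    = (4·24.6/19.5) · sin59.7°·cos12.5° / [1 − cos(47.2°)]
    = 5.046 · 0.8634·0.9763 / [1 − 0.6794]
    = 5.046 · 0.8429 / 0.3206
    = 13.27 m

H_c = 13.27 m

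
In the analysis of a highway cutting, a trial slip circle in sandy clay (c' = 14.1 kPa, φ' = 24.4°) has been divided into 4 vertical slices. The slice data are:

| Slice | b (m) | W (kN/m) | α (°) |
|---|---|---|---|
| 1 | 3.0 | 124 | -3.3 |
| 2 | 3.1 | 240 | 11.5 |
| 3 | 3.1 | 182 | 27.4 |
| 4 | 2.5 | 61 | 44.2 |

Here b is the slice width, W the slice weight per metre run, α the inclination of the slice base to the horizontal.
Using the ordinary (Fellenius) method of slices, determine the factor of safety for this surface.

FS = 2.64

Ordinary method of slices: FS = Σ[c'·Δl_i + (W_i cosα_i)·tanφ'] / Σ W_i sinα_i, with Δl_i = b_i / cosα_i.
Slice 1: Δl = 3.0/cos(-3.3°) = 3.005 m; N'_1 = 124·cos(-3.3°) = 123.8; c'Δl = 42.37; W sinα = -7.1
Slice 2: Δl = 3.1/cos11.5° = 3.164 m; N'_2 = 240·cos11.5° = 235.2; c'Δl = 44.61; W sinα = 47.8
Slice 3: Δl = 3.1/cos27.4° = 3.492 m; N'_3 = 182·cos27.4° = 161.6; c'Δl = 49.23; W sinα = 83.8
Slice 4: Δl = 2.5/cos44.2° = 3.487 m; N'_4 = 61·cos44.2° = 43.7; c'Δl = 49.17; W sinα = 42.5
Σc'Δl = 185.4 kN/m; ΣN' = 564.3 kN/m; ΣW sinα = 167.0 kN/m
Resisting = 185.4 + 564.3·tan24.4° = 185.4 + 256.0 = 441.4 kN/m
FS = 441.4 / 167.0 = 2.643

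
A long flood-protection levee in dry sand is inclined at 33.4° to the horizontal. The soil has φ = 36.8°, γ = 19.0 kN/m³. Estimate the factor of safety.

FS = 1.13

For a dry cohesionless infinite slope the factor of safety is FS = tanφ / tanβ.
FS = tan36.8° / tan33.4° = 0.7481 / 0.6594 = 1.135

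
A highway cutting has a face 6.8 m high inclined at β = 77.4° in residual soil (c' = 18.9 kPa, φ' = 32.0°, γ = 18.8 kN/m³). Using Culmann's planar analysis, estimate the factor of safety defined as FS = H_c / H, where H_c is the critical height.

FS = 1.64

H_c = (4c'/γ) · sinβ cosφ' / [1 − cos(β − φ')]
    = (4·18.9/18.8) · sin77.4°·cos32.0° / [1 − cos45.4°]
    = 4.021 · 0.8276 / 0.2978 = 11.17 m
FS = H_c / H = 11.17 / 6.8 = 1.643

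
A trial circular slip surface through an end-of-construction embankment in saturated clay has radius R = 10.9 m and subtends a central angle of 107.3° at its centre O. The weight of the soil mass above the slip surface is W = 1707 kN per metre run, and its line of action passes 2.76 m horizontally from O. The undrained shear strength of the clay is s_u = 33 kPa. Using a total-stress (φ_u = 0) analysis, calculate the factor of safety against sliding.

FS = 1.56

Taking moments about the centre O, the resisting moment is provided by the undrained shear strength acting along the arc:
Arc length L_a = R·θ = 10.9·(107.3°·π/180) = 10.9·1.8727 = 20.41 m
M_R = s_u·L_a·R = 33·20.41·10.9 = 7342.5 kN·m/m
M_D = W·d = 1707·2.76 = 4711.3 kN·m/m
FS = M_R / M_D = 7342.5 / 4711.3 = 1.558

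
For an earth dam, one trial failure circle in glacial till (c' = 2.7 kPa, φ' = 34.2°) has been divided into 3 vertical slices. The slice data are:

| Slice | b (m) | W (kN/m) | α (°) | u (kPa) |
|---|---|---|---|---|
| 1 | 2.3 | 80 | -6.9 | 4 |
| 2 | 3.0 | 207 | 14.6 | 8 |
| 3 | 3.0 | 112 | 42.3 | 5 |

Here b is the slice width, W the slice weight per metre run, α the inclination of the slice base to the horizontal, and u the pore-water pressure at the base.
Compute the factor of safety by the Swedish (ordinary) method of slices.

Ordinary method of slices: FS = Σ[c'·Δl_i + (W_i cosα_i − u_i·Δl_i)·tanφ'] / Σ W_i sinα_i, with Δl_i = b_i / cosα_i.
Slice 1: Δl = 2.3/cos(-6.9°) = 2.317 m; N'_1 = 80·cos(-6.9°) − 4·2.317 = 70.2; c'Δl = 6.26; W sinα = -9.6
Slice 2: Δl = 3.0/cos14.6° = 3.100 m; N'_2 = 207·cos14.6° − 8·3.100 = 175.5; c'Δl = 8.37; W sinα = 52.2
Slice 3: Δl = 3.0/cos42.3° = 4.056 m; N'_3 = 112·cos42.3° − 5·4.056 = 62.6; c'Δl = 10.95; W sinα = 75.4
Σc'Δl = 25.6 kN/m; ΣN' = 308.2 kN/m; ΣW sinα = 117.9 kN/m
Resisting = 25.6 + 308.2·tan34.2° = 25.6 + 209.5 = 235.0 kN/m
FS = 235.0 / 117.9 = 1.993

FS = 1.99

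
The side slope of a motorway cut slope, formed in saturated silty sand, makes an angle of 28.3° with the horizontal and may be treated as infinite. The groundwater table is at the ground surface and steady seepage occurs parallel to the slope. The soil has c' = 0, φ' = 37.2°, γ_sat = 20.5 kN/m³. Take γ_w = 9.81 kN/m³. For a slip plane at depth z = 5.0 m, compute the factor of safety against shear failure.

With seepage parallel to the slope and the water table at the surface, the effective normal stress on the slip plane uses the buoyant unit weight γ' = γ_sat − γ_w while the driving shear stress uses γ_sat:
FS = [c' + γ' z cos²β tanφ'] / [γ_sat z sinβ cosβ]
(For c' = 0 this reduces to FS = (γ'/γ_sat)·tanφ'/tanβ.)
γ' = 20.5 − 9.81 = 10.69 kN/m³
Numerator = 0.0 + 10.69·5.0·cos²28.3°·tan37.2° = 0.0 + 10.69·5.0·0.7752·0.7590 = 31.452 kPa
Denominator = 20.5·5.0·sin28.3°·cos28.3° = 20.5·5.0·0.4741·0.8805 = 42.786 kPa
FS = 31.452 / 42.786 = 0.735

FS = 0.74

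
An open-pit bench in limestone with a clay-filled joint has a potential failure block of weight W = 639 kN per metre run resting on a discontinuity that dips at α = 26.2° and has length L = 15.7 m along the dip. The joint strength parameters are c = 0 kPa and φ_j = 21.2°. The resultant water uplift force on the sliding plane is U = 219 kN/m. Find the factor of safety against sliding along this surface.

Resolving the block weight along and normal to the plane and applying the Mohr–Coulomb strength on the joint:
N' = W cosα − U = 639·cos26.2° − 219 = 354.3 kN/m
Driving force T = W sinα = 639·sin26.2° = 282.1 kN/m
Resisting force R = c·L + N'·tanφ_j = 0·15.7 + 354.3·tan21.2° = 0.0 + 137.4 = 137.4 kN/m
FS = R / T = 137.4 / 282.1 = 0.487

FS = 0.49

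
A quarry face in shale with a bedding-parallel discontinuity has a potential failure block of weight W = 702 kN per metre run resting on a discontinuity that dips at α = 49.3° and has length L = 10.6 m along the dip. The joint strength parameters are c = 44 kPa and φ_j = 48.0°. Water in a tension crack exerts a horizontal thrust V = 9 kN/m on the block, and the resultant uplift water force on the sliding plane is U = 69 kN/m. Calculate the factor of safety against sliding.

FS = 1.66

Resolving the block weight along and normal to the plane and applying the Mohr–Coulomb strength on the joint:
N' = W cosα − U − V sinα = 702·cos49.3° − 69 − 9·sin49.3° = 381.9 kN/m
Driving force T = W sinα + V cosα = 702·sin49.3° + 9·cos49.3° = 538.1 kN/m
Resisting force R = c·L + N'·tanφ_j = 44·10.6 + 381.9·tan48.0° = 466.4 + 424.2 = 890.6 kN/m
FS = R / T = 890.6 / 538.1 = 1.655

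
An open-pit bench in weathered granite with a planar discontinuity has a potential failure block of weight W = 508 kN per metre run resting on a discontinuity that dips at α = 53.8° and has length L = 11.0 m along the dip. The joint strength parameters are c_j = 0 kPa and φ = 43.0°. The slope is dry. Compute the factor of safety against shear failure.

FS = 0.68

Resolving the block weight along and normal to the plane and applying the Mohr–Coulomb strength on the joint:
N' = W cosα = 508·cos53.8° = 300.0 kN/m
Driving force T = W sinα = 508·sin53.8° = 409.9 kN/m
Resisting force R = c_j·L + N'·tanφ = 0·11.0 + 300.0·tan43.0° = 0.0 + 279.8 = 279.8 kN/m
FS = R / T = 279.8 / 409.9 = 0.682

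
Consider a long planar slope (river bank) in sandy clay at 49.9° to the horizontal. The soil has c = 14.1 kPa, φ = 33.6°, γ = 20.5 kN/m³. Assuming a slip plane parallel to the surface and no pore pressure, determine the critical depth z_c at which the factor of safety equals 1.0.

Setting FS = 1.00 in FS = [c + γz cos²β tanφ] / [γz sinβ cosβ] and solving for z:
z = c / [γ cosβ (FS·sinβ − cosβ·tanφ)]
  = 14.1 / [20.5·cos49.9°·(1.00·sin49.9° − cos49.9°·tan33.6°)]
  = 14.1 / [20.5·0.6441·(1.00·0.7649 − 0.6441·0.6644)]
  = 14.1 / 4.4495 = 3.169 m

z_c = 3.17 m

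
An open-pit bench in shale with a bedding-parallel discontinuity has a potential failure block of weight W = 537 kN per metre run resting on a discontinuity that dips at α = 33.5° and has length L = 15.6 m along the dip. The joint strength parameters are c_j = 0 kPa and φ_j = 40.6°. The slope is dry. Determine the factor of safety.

Resolving the block weight along and normal to the plane and applying the Mohr–Coulomb strength on the joint:
N' = W cosα = 537·cos33.5° = 447.8 kN/m
Driving force T = W sinα = 537·sin33.5° = 296.4 kN/m
Resisting force R = c_j·L + N'·tanφ_j = 0·15.6 + 447.8·tan40.6° = 0.0 + 383.8 = 383.8 kN/m
FS = R / T = 383.8 / 296.4 = 1.295

FS = 1.29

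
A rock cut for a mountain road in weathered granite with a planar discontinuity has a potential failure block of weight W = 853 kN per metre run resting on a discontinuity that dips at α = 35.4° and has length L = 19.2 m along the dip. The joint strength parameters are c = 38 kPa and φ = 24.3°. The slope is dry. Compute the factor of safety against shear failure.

FS = 2.11

Resolving the block weight along and normal to the plane and applying the Mohr–Coulomb strength on the joint:
N' = W cosα = 853·cos35.4° = 695.3 kN/m
Driving force T = W sinα = 853·sin35.4° = 494.1 kN/m
Resisting force R = c·L + N'·tanφ = 38·19.2 + 695.3·tan24.3° = 729.6 + 313.9 = 1043.5 kN/m
FS = R / T = 1043.5 / 494.1 = 2.112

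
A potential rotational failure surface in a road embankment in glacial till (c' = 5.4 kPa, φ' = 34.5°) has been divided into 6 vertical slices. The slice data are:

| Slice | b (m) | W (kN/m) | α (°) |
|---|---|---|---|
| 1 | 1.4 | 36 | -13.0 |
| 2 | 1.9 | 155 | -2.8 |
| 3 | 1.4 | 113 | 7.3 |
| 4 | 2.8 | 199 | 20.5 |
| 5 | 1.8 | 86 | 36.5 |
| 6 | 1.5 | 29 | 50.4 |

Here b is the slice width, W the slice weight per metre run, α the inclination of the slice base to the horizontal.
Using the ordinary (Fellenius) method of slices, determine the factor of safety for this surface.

FS = 3.26

Ordinary method of slices: FS = Σ[c'·Δl_i + (W_i cosα_i)·tanφ'] / Σ W_i sinα_i, with Δl_i = b_i / cosα_i.
Slice 1: Δl = 1.4/cos(-13.0°) = 1.437 m; N'_1 = 36·cos(-13.0°) = 35.1; c'Δl = 7.76; W sinα = -8.1
Slice 2: Δl = 1.9/cos(-2.8°) = 1.902 m; N'_2 = 155·cos(-2.8°) = 154.8; c'Δl = 10.27; W sinα = -7.6
Slice 3: Δl = 1.4/cos7.3° = 1.411 m; N'_3 = 113·cos7.3° = 112.1; c'Δl = 7.62; W sinα = 14.4
Slice 4: Δl = 2.8/cos20.5° = 2.989 m; N'_4 = 199·cos20.5° = 186.4; c'Δl = 16.14; W sinα = 69.7
Slice 5: Δl = 1.8/cos36.5° = 2.239 m; N'_5 = 86·cos36.5° = 69.1; c'Δl = 12.09; W sinα = 51.2
Slice 6: Δl = 1.5/cos50.4° = 2.353 m; N'_6 = 29·cos50.4° = 18.5; c'Δl = 12.71; W sinα = 22.3
Σc'Δl = 66.6 kN/m; ΣN' = 576.0 kN/m; ΣW sinα = 141.9 kN/m
Resisting = 66.6 + 576.0·tan34.5° = 66.6 + 395.9 = 462.5 kN/m
FS = 462.5 / 141.9 = 3.260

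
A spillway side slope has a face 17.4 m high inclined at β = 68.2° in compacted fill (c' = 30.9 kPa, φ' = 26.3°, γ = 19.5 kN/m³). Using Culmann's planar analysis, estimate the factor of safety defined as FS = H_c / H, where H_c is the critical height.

H_c = (4c'/γ) · sinβ cosφ' / [1 − cos(β − φ')]
    = (4·30.9/19.5) · sin68.2°·cos26.3° / [1 − cos41.9°]
    = 6.338 · 0.8324 / 0.2557 = 20.63 m
FS = H_c / H = 20.63 / 17.4 = 1.186

FS = 1.19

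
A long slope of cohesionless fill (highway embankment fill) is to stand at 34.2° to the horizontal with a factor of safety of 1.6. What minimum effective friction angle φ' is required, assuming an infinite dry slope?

FS = tanφ'/tanβ ⇒ tanφ' = FS · tanβ = 1.6 · tan34.2° = 1.0874
φ' = arctan(1.0874) = 47.40°

φ' = 47.4°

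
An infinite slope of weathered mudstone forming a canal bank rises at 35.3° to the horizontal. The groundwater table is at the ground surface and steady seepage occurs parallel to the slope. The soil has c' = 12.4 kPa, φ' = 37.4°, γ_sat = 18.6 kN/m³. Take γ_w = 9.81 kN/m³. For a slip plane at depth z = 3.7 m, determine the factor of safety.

FS = 0.89

With seepage parallel to the slope and the water table at the surface, the effective normal stress on the slip plane uses the buoyant unit weight γ' = γ_sat − γ_w while the driving shear stress uses γ_sat:
FS = [c' + γ' z cos²β tanφ'] / [γ_sat z sinβ cosβ]
γ' = 18.6 − 9.81 = 8.79 kN/m³
Numerator = 12.4 + 8.79·3.7·cos²35.3°·tan37.4° = 12.4 + 8.79·3.7·0.6661·0.7646 = 28.963 kPa
Denominator = 18.6·3.7·sin35.3°·cos35.3° = 18.6·3.7·0.5779·0.8161 = 32.456 kPa
FS = 28.963 / 32.456 = 0.892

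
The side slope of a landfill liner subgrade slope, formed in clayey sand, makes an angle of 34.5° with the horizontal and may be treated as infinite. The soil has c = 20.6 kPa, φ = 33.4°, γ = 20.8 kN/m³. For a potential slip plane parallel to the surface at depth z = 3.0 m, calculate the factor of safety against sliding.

FS = 1.67

For an infinite slope with a slip plane parallel to the surface (no pore pressure): FS = [c + γz cos²β tanφ] / [γz sinβ cosβ].
γz = 20.8·3.0 = 62.40 kN/m²
Numerator = 20.6 + 62.40·cos²34.5°·tan33.4° = 20.6 + 62.40·0.6792·0.6594 = 48.545 kPa
Denominator = 62.40·sin34.5°·cos34.5° = 62.40·0.5664·0.8241 = 29.128 kPa
FS = 48.545 / 29.128 = 1.667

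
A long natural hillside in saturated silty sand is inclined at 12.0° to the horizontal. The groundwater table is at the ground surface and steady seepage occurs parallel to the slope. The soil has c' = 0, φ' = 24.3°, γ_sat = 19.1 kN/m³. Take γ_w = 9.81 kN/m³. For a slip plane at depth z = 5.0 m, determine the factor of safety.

FS = 1.03

With seepage parallel to the slope and the water table at the surface, the effective normal stress on the slip plane uses the buoyant unit weight γ' = γ_sat − γ_w while the driving shear stress uses γ_sat:
FS = [c' + γ' z cos²β tanφ'] / [γ_sat z sinβ cosβ]
(For c' = 0 this reduces to FS = (γ'/γ_sat)·tanφ'/tanβ.)
γ' = 19.1 − 9.81 = 9.29 kN/m³
Numerator = 0.0 + 9.29·5.0·cos²12.0°·tan24.3° = 0.0 + 9.29·5.0·0.9568·0.4515 = 20.066 kPa
Denominator = 19.1·5.0·sin12.0°·cos12.0° = 19.1·5.0·0.2079·0.9781 = 19.422 kPa
FS = 20.066 / 19.422 = 1.033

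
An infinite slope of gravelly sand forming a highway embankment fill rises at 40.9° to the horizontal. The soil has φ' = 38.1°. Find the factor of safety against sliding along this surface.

FS = 0.91

For a dry cohesionless infinite slope the factor of safety is FS = tanφ' / tanβ.
FS = tan38.1° / tan40.9° = 0.7841 / 0.8662 = 0.905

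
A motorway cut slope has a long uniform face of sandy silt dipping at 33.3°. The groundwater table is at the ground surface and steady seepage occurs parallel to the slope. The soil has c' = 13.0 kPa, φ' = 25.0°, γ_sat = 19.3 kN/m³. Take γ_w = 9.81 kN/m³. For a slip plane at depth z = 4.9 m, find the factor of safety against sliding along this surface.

FS = 0.65

With seepage parallel to the slope and the water table at the surface, the effective normal stress on the slip plane uses the buoyant unit weight γ' = γ_sat − γ_w while the driving shear stress uses γ_sat:
FS = [c' + γ' z cos²β tanφ'] / [γ_sat z sinβ cosβ]
γ' = 19.3 − 9.81 = 9.49 kN/m³
Numerator = 13.0 + 9.49·4.9·cos²33.3°·tan25.0° = 13.0 + 9.49·4.9·0.6986·0.4663 = 28.148 kPa
Denominator = 19.3·4.9·sin33.3°·cos33.3° = 19.3·4.9·0.5490·0.8358 = 43.396 kPa
FS = 28.148 / 43.396 = 0.649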